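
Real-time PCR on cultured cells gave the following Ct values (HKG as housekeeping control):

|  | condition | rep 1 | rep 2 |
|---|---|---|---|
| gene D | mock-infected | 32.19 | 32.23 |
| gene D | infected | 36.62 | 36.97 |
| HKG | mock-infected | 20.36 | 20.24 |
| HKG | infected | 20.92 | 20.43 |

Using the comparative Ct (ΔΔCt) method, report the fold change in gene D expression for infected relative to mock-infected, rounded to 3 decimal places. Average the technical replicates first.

0.054

Mean Ct: gene D mock-infected 32.210; gene D infected 36.795; HKG mock-infected 20.300; HKG infected 20.675
ΔCt(mock-infected) = 32.210 − 20.300 = 11.910
ΔCt(infected) = 36.795 − 20.675 = 16.120
ΔΔCt = 16.120 − 11.910 = 4.210
Fold change = 2^(−4.210) = 0.0540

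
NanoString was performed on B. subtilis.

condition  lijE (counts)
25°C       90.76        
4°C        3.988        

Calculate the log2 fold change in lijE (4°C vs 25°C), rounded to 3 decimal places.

Fold change = 3.988 / 90.76 = 0.0439
log2(0.0439) = -4.5083

-4.508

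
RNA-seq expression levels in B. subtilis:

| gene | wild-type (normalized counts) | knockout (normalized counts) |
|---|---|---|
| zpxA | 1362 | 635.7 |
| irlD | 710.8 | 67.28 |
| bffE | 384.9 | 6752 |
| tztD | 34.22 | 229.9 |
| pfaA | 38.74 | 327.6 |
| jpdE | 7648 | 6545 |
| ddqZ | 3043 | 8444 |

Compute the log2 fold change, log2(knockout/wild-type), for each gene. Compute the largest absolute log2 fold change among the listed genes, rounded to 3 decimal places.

4.133

log2(635.7/1362) = -1.099  (zpxA)
log2(67.28/710.8) = -3.401  (irlD)
log2(6752/384.9) = 4.133  (bffE)
log2(229.9/34.22) = 2.748  (tztD)
log2(327.6/38.74) = 3.080  (pfaA)
log2(6545/7648) = -0.225  (jpdE)
log2(8444/3043) = 1.472  (ddqZ)
The largest magnitude belongs to bffE.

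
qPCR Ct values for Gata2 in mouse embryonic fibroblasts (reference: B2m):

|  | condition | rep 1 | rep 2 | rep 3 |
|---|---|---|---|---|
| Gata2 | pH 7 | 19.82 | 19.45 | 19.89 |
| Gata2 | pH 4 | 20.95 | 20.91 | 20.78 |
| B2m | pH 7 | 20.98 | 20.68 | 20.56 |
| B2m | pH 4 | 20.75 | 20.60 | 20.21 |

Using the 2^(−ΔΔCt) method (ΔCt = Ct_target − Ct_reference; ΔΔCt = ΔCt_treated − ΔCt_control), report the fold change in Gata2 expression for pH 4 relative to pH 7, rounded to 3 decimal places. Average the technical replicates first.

Mean Ct: Gata2 pH 7 19.720; Gata2 pH 4 20.880; B2m pH 7 20.740; B2m pH 4 20.520
ΔCt(pH 7) = 19.720 − 20.740 = -1.020
ΔCt(pH 4) = 20.880 − 20.520 = 0.360
ΔΔCt = 0.360 − (-1.020) = 1.380
Fold change = 2^(−1.380) = 0.3842

0.384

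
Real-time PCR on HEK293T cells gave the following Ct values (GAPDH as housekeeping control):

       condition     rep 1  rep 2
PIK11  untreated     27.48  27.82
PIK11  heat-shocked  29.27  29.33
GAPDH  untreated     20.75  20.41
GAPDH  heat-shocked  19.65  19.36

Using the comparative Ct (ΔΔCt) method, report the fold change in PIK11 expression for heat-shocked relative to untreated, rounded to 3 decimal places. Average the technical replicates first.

0.151

Mean Ct: PIK11 untreated 27.650; PIK11 heat-shocked 29.300; GAPDH untreated 20.580; GAPDH heat-shocked 19.505
ΔCt(untreated) = 27.650 − 20.580 = 7.070
ΔCt(heat-shocked) = 29.300 − 19.505 = 9.795
ΔΔCt = 9.795 − 7.070 = 2.725
Fold change = 2^(−2.725) = 0.1512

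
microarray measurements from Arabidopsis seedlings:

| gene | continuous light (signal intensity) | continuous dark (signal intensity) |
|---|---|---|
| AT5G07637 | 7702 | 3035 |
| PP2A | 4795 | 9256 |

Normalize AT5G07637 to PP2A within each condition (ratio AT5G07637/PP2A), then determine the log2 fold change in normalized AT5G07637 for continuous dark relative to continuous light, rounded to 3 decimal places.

AT5G07637/PP2A (continuous light) = 7702 / 4795 = 1.6063
AT5G07637/PP2A (continuous dark) = 3035 / 9256 = 0.3279
Fold change = 0.3279 / 1.6063 = 0.2041
log2(0.2041) = -2.2924

-2.292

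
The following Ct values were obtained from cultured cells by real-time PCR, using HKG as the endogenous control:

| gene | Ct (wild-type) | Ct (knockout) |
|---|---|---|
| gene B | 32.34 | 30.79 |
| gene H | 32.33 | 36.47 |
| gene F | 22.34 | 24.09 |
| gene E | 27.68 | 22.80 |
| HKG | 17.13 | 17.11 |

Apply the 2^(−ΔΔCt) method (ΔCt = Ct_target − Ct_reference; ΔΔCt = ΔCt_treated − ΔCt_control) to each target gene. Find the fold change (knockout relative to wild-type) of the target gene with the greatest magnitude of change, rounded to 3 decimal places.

29.041

gene B: ΔΔCt = (30.79−17.11) − (32.34−17.13) = 13.68 − 15.21 = -1.53; fold change = 2^1.53 = 2.888
gene H: ΔΔCt = (36.47−17.11) − (32.33−17.13) = 19.36 − 15.20 = 4.16; fold change = 2^-4.16 = 0.056
gene F: ΔΔCt = (24.09−17.11) − (22.34−17.13) = 6.98 − 5.21 = 1.77; fold change = 2^-1.77 = 0.293
gene E: ΔΔCt = (22.80−17.11) − (27.68−17.13) = 5.69 − 10.55 = -4.86; fold change = 2^4.86 = 29.041
gene E has the largest |ΔΔCt| = 4.86.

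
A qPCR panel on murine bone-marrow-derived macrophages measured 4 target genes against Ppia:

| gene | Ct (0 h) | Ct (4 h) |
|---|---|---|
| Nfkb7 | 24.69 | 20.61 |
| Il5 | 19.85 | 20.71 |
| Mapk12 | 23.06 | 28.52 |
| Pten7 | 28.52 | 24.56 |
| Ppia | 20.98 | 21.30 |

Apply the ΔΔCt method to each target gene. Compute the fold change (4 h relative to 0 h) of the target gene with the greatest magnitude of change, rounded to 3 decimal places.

0.028

Nfkb7: ΔΔCt = (20.61−21.30) − (24.69−20.98) = -0.69 − 3.71 = -4.40; fold change = 2^4.40 = 21.112
Il5: ΔΔCt = (20.71−21.30) − (19.85−20.98) = -0.59 − (-1.13) = 0.54; fold change = 2^-0.54 = 0.688
Mapk12: ΔΔCt = (28.52−21.30) − (23.06−20.98) = 7.22 − 2.08 = 5.14; fold change = 2^-5.14 = 0.028
Pten7: ΔΔCt = (24.56−21.30) − (28.52−20.98) = 3.26 − 7.54 = -4.28; fold change = 2^4.28 = 19.427
Mapk12 has the largest |ΔΔCt| = 5.14.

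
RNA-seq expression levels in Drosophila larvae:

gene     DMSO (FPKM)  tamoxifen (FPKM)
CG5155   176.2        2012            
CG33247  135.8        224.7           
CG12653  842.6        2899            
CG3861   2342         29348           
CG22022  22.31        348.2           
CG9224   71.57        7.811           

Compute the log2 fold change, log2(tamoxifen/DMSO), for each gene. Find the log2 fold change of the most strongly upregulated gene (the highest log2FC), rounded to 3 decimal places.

3.964

log2(2012/176.2) = 3.513  (CG5155)
log2(224.7/135.8) = 0.727  (CG33247)
log2(2899/842.6) = 1.783  (CG12653)
log2(29348/2342) = 3.647  (CG3861)
log2(348.2/22.31) = 3.964  (CG22022)
log2(7.811/71.57) = -3.196  (CG9224)
CG22022 is most strongly upregulated.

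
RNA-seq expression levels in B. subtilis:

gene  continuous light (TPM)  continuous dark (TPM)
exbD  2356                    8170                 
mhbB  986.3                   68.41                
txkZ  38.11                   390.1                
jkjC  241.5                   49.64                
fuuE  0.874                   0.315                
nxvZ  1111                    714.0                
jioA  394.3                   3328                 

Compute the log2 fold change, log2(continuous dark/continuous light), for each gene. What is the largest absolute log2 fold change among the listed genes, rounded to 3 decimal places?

3.850

log2(8170/2356) = 1.794  (exbD)
log2(68.41/986.3) = -3.850  (mhbB)
log2(390.1/38.11) = 3.356  (txkZ)
log2(49.64/241.5) = -2.282  (jkjC)
log2(0.315/0.874) = -1.472  (fuuE)
log2(714.0/1111) = -0.638  (nxvZ)
log2(3328/394.3) = 3.077  (jioA)
The largest magnitude belongs to mhbB.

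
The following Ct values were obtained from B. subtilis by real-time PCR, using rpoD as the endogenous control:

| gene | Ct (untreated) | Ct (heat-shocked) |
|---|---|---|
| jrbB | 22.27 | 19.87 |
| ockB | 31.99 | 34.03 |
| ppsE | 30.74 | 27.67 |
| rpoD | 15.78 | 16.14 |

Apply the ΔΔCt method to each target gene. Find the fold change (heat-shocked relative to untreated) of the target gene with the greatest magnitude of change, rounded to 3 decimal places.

jrbB: ΔΔCt = (19.87−16.14) − (22.27−15.78) = 3.73 − 6.49 = -2.76; fold change = 2^2.76 = 6.774
ockB: ΔΔCt = (34.03−16.14) − (31.99−15.78) = 17.89 − 16.21 = 1.68; fold change = 2^-1.68 = 0.312
ppsE: ΔΔCt = (27.67−16.14) − (30.74−15.78) = 11.53 − 14.96 = -3.43; fold change = 2^3.43 = 10.778
ppsE has the largest |ΔΔCt| = 3.43.

10.778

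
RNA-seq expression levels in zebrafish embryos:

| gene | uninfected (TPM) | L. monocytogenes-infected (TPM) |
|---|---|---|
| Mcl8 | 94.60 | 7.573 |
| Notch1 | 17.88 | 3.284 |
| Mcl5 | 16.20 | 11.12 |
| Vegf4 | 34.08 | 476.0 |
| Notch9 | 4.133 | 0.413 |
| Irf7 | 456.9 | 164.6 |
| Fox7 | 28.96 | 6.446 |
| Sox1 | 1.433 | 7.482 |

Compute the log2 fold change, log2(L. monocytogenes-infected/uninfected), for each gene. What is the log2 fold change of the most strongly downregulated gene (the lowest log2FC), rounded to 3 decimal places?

-3.643

log2(7.573/94.60) = -3.643  (Mcl8)
log2(3.284/17.88) = -2.445  (Notch1)
log2(11.12/16.20) = -0.543  (Mcl5)
log2(476.0/34.08) = 3.804  (Vegf4)
log2(0.413/4.133) = -3.323  (Notch9)
log2(164.6/456.9) = -1.473  (Irf7)
log2(6.446/28.96) = -2.168  (Fox7)
log2(7.482/1.433) = 2.384  (Sox1)
Mcl8 is most strongly downregulated.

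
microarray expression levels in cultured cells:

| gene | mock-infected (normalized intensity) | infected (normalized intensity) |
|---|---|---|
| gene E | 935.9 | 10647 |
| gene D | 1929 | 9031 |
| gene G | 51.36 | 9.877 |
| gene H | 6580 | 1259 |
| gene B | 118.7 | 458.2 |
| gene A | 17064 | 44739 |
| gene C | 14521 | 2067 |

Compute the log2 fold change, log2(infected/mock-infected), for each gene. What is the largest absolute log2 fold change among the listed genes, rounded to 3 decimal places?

log2(10647/935.9) = 3.508  (gene E)
log2(9031/1929) = 2.227  (gene D)
log2(9.877/51.36) = -2.379  (gene G)
log2(1259/6580) = -2.386  (gene H)
log2(458.2/118.7) = 1.949  (gene B)
log2(44739/17064) = 1.391  (gene A)
log2(2067/14521) = -2.813  (gene C)
The largest magnitude belongs to gene E.

3.508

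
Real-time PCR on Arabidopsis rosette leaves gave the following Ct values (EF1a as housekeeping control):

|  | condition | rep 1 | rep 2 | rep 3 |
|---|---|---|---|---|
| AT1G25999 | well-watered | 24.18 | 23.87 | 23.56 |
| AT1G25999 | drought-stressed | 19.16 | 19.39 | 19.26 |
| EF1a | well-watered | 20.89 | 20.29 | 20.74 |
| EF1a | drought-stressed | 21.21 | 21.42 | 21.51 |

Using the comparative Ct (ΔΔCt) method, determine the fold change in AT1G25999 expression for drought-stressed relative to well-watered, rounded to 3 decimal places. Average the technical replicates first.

40.504

Mean Ct: AT1G25999 well-watered 23.870; AT1G25999 drought-stressed 19.270; EF1a well-watered 20.640; EF1a drought-stressed 21.380
ΔCt(well-watered) = 23.870 − 20.640 = 3.230
ΔCt(drought-stressed) = 19.270 − 21.380 = -2.110
ΔΔCt = -2.110 − 3.230 = -5.340
Fold change = 2^(−(-5.340)) = 2^5.340 = 40.5042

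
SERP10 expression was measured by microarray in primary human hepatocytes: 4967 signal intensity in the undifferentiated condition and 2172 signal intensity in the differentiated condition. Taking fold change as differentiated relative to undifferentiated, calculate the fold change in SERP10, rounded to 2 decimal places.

Fold change = 2172 / 4967 = 0.437
SERP10 is downregulated.

0.44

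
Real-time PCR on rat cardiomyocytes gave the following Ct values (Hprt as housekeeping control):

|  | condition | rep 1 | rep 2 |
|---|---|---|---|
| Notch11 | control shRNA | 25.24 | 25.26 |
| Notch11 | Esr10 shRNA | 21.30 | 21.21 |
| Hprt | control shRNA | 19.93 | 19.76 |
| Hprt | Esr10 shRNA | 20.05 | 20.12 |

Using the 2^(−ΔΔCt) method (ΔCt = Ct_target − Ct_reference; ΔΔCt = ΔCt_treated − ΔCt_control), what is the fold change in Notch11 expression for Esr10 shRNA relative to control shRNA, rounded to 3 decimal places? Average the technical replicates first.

Mean Ct: Notch11 control shRNA 25.250; Notch11 Esr10 shRNA 21.255; Hprt control shRNA 19.845; Hprt Esr10 shRNA 20.085
ΔCt(control shRNA) = 25.250 − 19.845 = 5.405
ΔCt(Esr10 shRNA) = 21.255 − 20.085 = 1.170
ΔΔCt = 1.170 − 5.405 = -4.235
Fold change = 2^(−(-4.235)) = 2^4.235 = 18.8305

18.831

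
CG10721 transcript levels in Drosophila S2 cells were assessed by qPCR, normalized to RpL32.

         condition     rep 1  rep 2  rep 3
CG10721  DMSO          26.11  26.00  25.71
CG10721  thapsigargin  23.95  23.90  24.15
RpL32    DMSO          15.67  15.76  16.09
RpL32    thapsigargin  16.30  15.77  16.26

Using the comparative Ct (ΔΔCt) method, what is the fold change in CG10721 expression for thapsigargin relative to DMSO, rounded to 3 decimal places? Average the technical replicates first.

4.627

Mean Ct: CG10721 DMSO 25.940; CG10721 thapsigargin 24.000; RpL32 DMSO 15.840; RpL32 thapsigargin 16.110
ΔCt(DMSO) = 25.940 − 15.840 = 10.100
ΔCt(thapsigargin) = 24.000 − 16.110 = 7.890
ΔΔCt = 7.890 − 10.100 = -2.210
Fold change = 2^(−(-2.210)) = 2^2.210 = 4.6268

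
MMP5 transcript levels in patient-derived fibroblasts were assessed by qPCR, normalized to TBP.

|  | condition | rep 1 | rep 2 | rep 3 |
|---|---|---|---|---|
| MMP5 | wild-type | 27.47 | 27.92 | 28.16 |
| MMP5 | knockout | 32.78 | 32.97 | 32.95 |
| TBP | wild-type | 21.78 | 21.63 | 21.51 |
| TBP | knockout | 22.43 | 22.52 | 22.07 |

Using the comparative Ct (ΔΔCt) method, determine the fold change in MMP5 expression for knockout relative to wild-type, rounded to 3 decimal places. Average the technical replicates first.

0.049

Mean Ct: MMP5 wild-type 27.850; MMP5 knockout 32.900; TBP wild-type 21.640; TBP knockout 22.340
ΔCt(wild-type) = 27.850 − 21.640 = 6.210
ΔCt(knockout) = 32.900 − 22.340 = 10.560
ΔΔCt = 10.560 − 6.210 = 4.350
Fold change = 2^(−4.350) = 0.0490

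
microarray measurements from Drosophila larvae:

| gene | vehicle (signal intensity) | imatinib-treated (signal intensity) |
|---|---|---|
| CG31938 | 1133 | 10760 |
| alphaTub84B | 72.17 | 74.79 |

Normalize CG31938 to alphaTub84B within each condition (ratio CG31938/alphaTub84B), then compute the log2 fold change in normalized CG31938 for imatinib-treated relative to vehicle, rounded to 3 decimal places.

CG31938/alphaTub84B (vehicle) = 1133 / 72.17 = 15.699
CG31938/alphaTub84B (imatinib-treated) = 10760 / 74.79 = 143.87
Fold change = 143.87 / 15.699 = 9.1642
log2(9.1642) = 3.1960

3.196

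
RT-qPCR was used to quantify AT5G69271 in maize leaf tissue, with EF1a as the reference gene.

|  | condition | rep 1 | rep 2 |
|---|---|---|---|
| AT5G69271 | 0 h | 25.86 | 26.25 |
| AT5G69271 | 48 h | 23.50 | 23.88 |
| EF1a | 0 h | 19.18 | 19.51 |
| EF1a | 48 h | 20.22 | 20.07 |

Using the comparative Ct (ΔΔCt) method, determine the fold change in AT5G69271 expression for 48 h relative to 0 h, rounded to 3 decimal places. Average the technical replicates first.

Mean Ct: AT5G69271 0 h 26.055; AT5G69271 48 h 23.690; EF1a 0 h 19.345; EF1a 48 h 20.145
ΔCt(0 h) = 26.055 − 19.345 = 6.710
ΔCt(48 h) = 23.690 − 20.145 = 3.545
ΔΔCt = 3.545 − 6.710 = -3.165
Fold change = 2^(−(-3.165)) = 2^3.165 = 8.9693

8.969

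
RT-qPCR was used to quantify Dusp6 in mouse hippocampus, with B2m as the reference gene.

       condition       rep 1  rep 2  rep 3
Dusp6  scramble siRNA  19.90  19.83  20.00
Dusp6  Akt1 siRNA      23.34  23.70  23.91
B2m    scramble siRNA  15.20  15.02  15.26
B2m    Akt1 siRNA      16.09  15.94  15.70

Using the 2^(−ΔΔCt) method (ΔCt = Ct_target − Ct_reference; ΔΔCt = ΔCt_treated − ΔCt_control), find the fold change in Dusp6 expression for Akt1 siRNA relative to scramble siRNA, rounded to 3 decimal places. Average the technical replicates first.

0.126

Mean Ct: Dusp6 scramble siRNA 19.910; Dusp6 Akt1 siRNA 23.650; B2m scramble siRNA 15.160; B2m Akt1 siRNA 15.910
ΔCt(scramble siRNA) = 19.910 − 15.160 = 4.750
ΔCt(Akt1 siRNA) = 23.650 − 15.910 = 7.740
ΔΔCt = 7.740 − 4.750 = 2.990
Fold change = 2^(−2.990) = 0.1259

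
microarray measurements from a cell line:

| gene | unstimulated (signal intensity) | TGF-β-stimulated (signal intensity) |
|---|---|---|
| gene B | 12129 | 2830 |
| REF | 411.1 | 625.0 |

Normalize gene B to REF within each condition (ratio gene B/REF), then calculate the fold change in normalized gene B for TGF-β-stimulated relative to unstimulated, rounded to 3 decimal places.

gene B/REF (unstimulated) = 12129 / 411.1 = 29.504
gene B/REF (TGF-β-stimulated) = 2830 / 625.0 = 4.528
Fold change = 4.528 / 29.504 = 0.1535

0.153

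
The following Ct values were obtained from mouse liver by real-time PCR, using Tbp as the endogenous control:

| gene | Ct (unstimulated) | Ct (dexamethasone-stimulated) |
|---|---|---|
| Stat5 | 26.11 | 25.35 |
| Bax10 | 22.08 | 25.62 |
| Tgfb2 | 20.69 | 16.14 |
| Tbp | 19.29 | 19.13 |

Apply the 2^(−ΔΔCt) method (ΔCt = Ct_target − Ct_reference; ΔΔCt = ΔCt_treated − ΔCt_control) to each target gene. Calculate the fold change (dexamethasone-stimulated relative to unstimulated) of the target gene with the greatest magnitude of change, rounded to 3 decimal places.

20.966

Stat5: ΔΔCt = (25.35−19.13) − (26.11−19.29) = 6.22 − 6.82 = -0.60; fold change = 2^0.60 = 1.516
Bax10: ΔΔCt = (25.62−19.13) − (22.08−19.29) = 6.49 − 2.79 = 3.70; fold change = 2^-3.70 = 0.077
Tgfb2: ΔΔCt = (16.14−19.13) − (20.69−19.29) = -2.99 − 1.40 = -4.39; fold change = 2^4.39 = 20.966
Tgfb2 has the largest |ΔΔCt| = 4.39.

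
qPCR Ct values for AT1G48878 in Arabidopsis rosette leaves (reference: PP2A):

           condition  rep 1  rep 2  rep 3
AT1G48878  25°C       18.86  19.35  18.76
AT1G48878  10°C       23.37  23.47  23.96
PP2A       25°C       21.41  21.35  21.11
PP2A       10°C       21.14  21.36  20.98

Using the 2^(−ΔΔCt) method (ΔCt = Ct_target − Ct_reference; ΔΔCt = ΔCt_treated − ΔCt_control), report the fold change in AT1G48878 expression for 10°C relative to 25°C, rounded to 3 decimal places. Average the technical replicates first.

0.037

Mean Ct: AT1G48878 25°C 18.990; AT1G48878 10°C 23.600; PP2A 25°C 21.290; PP2A 10°C 21.160
ΔCt(25°C) = 18.990 − 21.290 = -2.300
ΔCt(10°C) = 23.600 − 21.160 = 2.440
ΔΔCt = 2.440 − (-2.300) = 4.740
Fold change = 2^(−4.740) = 0.0374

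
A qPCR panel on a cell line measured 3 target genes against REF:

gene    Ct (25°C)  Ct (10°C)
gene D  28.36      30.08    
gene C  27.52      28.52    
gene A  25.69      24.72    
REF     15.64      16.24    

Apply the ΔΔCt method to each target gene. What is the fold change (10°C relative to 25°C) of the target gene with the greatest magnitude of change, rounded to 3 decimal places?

2.969

gene D: ΔΔCt = (30.08−16.24) − (28.36−15.64) = 13.84 − 12.72 = 1.12; fold change = 2^-1.12 = 0.460
gene C: ΔΔCt = (28.52−16.24) − (27.52−15.64) = 12.28 − 11.88 = 0.40; fold change = 2^-0.40 = 0.758
gene A: ΔΔCt = (24.72−16.24) − (25.69−15.64) = 8.48 − 10.05 = -1.57; fold change = 2^1.57 = 2.969
gene A has the largest |ΔΔCt| = 1.57.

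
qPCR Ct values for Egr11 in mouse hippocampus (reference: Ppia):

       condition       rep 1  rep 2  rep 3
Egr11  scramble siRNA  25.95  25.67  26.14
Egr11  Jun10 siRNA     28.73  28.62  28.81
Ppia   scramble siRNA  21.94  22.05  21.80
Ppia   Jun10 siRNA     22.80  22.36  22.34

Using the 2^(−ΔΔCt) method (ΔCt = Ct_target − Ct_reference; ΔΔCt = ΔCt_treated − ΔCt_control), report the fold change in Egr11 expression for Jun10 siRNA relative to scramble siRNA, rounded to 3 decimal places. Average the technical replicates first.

Mean Ct: Egr11 scramble siRNA 25.920; Egr11 Jun10 siRNA 28.720; Ppia scramble siRNA 21.930; Ppia Jun10 siRNA 22.500
ΔCt(scramble siRNA) = 25.920 − 21.930 = 3.990
ΔCt(Jun10 siRNA) = 28.720 − 22.500 = 6.220
ΔΔCt = 6.220 − 3.990 = 2.230
Fold change = 2^(−2.230) = 0.2132

0.213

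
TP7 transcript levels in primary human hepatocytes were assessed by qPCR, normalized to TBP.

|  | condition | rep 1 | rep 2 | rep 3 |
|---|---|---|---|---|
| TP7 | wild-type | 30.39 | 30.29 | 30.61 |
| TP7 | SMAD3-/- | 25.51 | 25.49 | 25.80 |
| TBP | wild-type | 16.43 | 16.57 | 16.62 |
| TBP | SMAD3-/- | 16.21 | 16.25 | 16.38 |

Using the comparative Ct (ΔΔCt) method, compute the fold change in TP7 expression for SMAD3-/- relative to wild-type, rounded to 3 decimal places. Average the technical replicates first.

23.752

Mean Ct: TP7 wild-type 30.430; TP7 SMAD3-/- 25.600; TBP wild-type 16.540; TBP SMAD3-/- 16.280
ΔCt(wild-type) = 30.430 − 16.540 = 13.890
ΔCt(SMAD3-/-) = 25.600 − 16.280 = 9.320
ΔΔCt = 9.320 − 13.890 = -4.570
Fold change = 2^(−(-4.570)) = 2^4.570 = 23.7524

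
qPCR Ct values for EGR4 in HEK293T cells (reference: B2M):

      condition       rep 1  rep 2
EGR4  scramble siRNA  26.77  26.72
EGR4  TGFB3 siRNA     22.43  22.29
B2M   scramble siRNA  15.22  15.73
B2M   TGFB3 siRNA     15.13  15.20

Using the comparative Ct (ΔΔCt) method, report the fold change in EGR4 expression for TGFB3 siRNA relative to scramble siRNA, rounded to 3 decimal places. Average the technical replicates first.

Mean Ct: EGR4 scramble siRNA 26.745; EGR4 TGFB3 siRNA 22.360; B2M scramble siRNA 15.475; B2M TGFB3 siRNA 15.165
ΔCt(scramble siRNA) = 26.745 − 15.475 = 11.270
ΔCt(TGFB3 siRNA) = 22.360 − 15.165 = 7.195
ΔΔCt = 7.195 − 11.270 = -4.075
Fold change = 2^(−(-4.075)) = 2^4.075 = 16.8538

16.854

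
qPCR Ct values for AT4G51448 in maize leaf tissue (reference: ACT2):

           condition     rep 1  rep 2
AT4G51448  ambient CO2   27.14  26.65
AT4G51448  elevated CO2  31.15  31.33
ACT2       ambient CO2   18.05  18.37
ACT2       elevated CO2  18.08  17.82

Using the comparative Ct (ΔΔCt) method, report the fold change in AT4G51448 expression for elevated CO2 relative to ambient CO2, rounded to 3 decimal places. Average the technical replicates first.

Mean Ct: AT4G51448 ambient CO2 26.895; AT4G51448 elevated CO2 31.240; ACT2 ambient CO2 18.210; ACT2 elevated CO2 17.950
ΔCt(ambient CO2) = 26.895 − 18.210 = 8.685
ΔCt(elevated CO2) = 31.240 − 17.950 = 13.290
ΔΔCt = 13.290 − 8.685 = 4.605
Fold change = 2^(−4.605) = 0.0411

0.041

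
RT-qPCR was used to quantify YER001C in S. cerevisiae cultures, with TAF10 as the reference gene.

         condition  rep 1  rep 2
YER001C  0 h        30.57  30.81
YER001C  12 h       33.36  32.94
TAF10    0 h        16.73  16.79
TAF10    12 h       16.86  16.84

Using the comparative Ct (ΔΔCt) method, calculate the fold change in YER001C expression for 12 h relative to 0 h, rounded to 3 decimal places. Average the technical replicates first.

Mean Ct: YER001C 0 h 30.690; YER001C 12 h 33.150; TAF10 0 h 16.760; TAF10 12 h 16.850
ΔCt(0 h) = 30.690 − 16.760 = 13.930
ΔCt(12 h) = 33.150 − 16.850 = 16.300
ΔΔCt = 16.300 − 13.930 = 2.370
Fold change = 2^(−2.370) = 0.1934

0.193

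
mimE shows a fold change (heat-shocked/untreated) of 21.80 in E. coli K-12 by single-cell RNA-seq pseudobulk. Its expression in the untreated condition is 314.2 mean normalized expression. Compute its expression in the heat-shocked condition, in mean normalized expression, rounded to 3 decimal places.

6849.560

heat-shocked expression = 314.2 × 21.80 = 6849.560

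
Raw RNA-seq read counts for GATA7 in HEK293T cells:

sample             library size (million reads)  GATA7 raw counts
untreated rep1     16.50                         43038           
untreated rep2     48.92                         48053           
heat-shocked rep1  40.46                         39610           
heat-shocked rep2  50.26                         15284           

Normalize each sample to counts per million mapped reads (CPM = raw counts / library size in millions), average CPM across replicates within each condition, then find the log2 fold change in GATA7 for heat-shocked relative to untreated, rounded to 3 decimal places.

CPM(untreated rep1) = 43038 / 16.50 = 2608.3636
CPM(untreated rep2) = 48053 / 48.92 = 982.2772
CPM(heat-shocked rep1) = 39610 / 40.46 = 978.9916
CPM(heat-shocked rep2) = 15284 / 50.26 = 304.0987
mean CPM(untreated) = 1795.3204; mean CPM(heat-shocked) = 641.5451
Fold change = 641.5451 / 1795.3204 = 0.35734
log2(0.35734) = -1.4846

-1.485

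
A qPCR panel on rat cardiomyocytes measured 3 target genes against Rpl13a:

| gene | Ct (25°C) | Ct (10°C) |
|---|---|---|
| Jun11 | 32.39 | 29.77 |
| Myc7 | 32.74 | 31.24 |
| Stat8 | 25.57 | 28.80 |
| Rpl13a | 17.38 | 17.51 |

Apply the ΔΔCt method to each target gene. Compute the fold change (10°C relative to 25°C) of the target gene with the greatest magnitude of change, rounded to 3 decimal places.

0.117

Jun11: ΔΔCt = (29.77−17.51) − (32.39−17.38) = 12.26 − 15.01 = -2.75; fold change = 2^2.75 = 6.727
Myc7: ΔΔCt = (31.24−17.51) − (32.74−17.38) = 13.73 − 15.36 = -1.63; fold change = 2^1.63 = 3.095
Stat8: ΔΔCt = (28.80−17.51) − (25.57−17.38) = 11.29 − 8.19 = 3.10; fold change = 2^-3.10 = 0.117
Stat8 has the largest |ΔΔCt| = 3.10.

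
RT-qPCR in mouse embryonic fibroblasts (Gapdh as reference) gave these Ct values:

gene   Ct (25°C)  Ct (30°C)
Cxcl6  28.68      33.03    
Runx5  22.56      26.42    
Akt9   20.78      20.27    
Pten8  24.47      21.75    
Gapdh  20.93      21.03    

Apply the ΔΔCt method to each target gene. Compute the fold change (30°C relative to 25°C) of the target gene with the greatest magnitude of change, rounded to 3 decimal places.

Cxcl6: ΔΔCt = (33.03−21.03) − (28.68−20.93) = 12.00 − 7.75 = 4.25; fold change = 2^-4.25 = 0.053
Runx5: ΔΔCt = (26.42−21.03) − (22.56−20.93) = 5.39 − 1.63 = 3.76; fold change = 2^-3.76 = 0.074
Akt9: ΔΔCt = (20.27−21.03) − (20.78−20.93) = -0.76 − (-0.15) = -0.61; fold change = 2^0.61 = 1.526
Pten8: ΔΔCt = (21.75−21.03) − (24.47−20.93) = 0.72 − 3.54 = -2.82; fold change = 2^2.82 = 7.062
Cxcl6 has the largest |ΔΔCt| = 4.25.

0.053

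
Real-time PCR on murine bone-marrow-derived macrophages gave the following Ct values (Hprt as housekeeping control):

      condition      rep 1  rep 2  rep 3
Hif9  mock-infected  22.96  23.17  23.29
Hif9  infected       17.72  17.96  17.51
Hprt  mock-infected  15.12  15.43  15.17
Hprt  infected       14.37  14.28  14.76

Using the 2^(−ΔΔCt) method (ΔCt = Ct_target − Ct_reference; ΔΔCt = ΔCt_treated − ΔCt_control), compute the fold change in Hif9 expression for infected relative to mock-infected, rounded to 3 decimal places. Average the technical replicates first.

24.933

Mean Ct: Hif9 mock-infected 23.140; Hif9 infected 17.730; Hprt mock-infected 15.240; Hprt infected 14.470
ΔCt(mock-infected) = 23.140 − 15.240 = 7.900
ΔCt(infected) = 17.730 − 14.470 = 3.260
ΔΔCt = 3.260 − 7.900 = -4.640
Fold change = 2^(−(-4.640)) = 2^4.640 = 24.9333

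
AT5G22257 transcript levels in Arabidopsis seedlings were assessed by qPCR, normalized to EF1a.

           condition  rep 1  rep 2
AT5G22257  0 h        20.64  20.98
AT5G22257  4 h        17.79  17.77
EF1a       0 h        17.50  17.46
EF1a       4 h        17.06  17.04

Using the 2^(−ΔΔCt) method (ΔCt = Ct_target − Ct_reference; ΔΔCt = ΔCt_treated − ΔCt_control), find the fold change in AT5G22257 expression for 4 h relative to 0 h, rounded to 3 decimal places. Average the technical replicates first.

6.063

Mean Ct: AT5G22257 0 h 20.810; AT5G22257 4 h 17.780; EF1a 0 h 17.480; EF1a 4 h 17.050
ΔCt(0 h) = 20.810 − 17.480 = 3.330
ΔCt(4 h) = 17.780 − 17.050 = 0.730
ΔΔCt = 0.730 − 3.330 = -2.600
Fold change = 2^(−(-2.600)) = 2^2.600 = 6.0629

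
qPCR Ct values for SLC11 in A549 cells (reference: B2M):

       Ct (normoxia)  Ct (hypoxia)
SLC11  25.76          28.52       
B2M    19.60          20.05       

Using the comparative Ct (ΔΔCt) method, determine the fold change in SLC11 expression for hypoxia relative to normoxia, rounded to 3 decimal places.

ΔCt(normoxia) = 25.760 − 19.600 = 6.160
ΔCt(hypoxia) = 28.520 − 20.050 = 8.470
ΔΔCt = 8.470 − 6.160 = 2.310
Fold change = 2^(−2.310) = 0.2017

0.202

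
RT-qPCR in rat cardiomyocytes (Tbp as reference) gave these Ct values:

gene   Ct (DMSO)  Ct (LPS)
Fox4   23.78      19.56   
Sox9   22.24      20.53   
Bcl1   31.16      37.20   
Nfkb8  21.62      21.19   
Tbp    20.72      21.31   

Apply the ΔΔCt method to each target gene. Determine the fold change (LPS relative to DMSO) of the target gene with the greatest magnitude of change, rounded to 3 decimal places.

0.023

Fox4: ΔΔCt = (19.56−21.31) − (23.78−20.72) = -1.75 − 3.06 = -4.81; fold change = 2^4.81 = 28.051
Sox9: ΔΔCt = (20.53−21.31) − (22.24−20.72) = -0.78 − 1.52 = -2.30; fold change = 2^2.30 = 4.925
Bcl1: ΔΔCt = (37.20−21.31) − (31.16−20.72) = 15.89 − 10.44 = 5.45; fold change = 2^-5.45 = 0.023
Nfkb8: ΔΔCt = (21.19−21.31) − (21.62−20.72) = -0.12 − 0.90 = -1.02; fold change = 2^1.02 = 2.028
Bcl1 has the largest |ΔΔCt| = 5.45.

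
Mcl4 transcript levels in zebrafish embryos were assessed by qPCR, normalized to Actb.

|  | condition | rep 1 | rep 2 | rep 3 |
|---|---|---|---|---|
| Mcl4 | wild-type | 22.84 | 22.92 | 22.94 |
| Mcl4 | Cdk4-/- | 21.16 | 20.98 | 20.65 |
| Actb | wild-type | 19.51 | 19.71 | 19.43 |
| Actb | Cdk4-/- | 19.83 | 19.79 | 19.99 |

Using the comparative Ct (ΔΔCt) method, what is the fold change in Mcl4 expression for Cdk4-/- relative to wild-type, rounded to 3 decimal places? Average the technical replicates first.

Mean Ct: Mcl4 wild-type 22.900; Mcl4 Cdk4-/- 20.930; Actb wild-type 19.550; Actb Cdk4-/- 19.870
ΔCt(wild-type) = 22.900 − 19.550 = 3.350
ΔCt(Cdk4-/-) = 20.930 − 19.870 = 1.060
ΔΔCt = 1.060 − 3.350 = -2.290
Fold change = 2^(−(-2.290)) = 2^2.290 = 4.8906

4.891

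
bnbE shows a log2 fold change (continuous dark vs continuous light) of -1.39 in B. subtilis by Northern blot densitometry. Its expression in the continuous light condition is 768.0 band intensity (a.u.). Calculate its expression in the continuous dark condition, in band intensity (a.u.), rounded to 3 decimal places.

293.042

Fold change = 2^(-1.39) = 0.3816
continuous dark expression = 768.0 × 0.3816 = 293.042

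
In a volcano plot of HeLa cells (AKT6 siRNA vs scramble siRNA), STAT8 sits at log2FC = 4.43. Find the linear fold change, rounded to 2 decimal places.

21.56

Fold change = 2^(4.43) = 21.556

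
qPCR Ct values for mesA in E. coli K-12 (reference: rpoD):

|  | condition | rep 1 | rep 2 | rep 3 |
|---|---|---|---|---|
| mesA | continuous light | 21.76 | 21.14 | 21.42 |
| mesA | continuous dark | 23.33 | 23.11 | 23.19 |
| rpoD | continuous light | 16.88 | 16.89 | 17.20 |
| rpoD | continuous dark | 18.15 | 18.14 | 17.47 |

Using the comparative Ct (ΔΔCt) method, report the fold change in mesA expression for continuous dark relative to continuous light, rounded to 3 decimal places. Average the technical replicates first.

Mean Ct: mesA continuous light 21.440; mesA continuous dark 23.210; rpoD continuous light 16.990; rpoD continuous dark 17.920
ΔCt(continuous light) = 21.440 − 16.990 = 4.450
ΔCt(continuous dark) = 23.210 − 17.920 = 5.290
ΔΔCt = 5.290 − 4.450 = 0.840
Fold change = 2^(−0.840) = 0.5586

0.559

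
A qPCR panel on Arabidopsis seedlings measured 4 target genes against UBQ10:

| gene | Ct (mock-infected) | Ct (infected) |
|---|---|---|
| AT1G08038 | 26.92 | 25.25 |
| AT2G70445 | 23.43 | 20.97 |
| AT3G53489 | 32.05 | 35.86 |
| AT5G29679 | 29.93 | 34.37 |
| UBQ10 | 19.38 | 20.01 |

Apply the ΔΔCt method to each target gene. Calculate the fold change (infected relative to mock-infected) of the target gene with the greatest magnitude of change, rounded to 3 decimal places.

AT1G08038: ΔΔCt = (25.25−20.01) − (26.92−19.38) = 5.24 − 7.54 = -2.30; fold change = 2^2.30 = 4.925
AT2G70445: ΔΔCt = (20.97−20.01) − (23.43−19.38) = 0.96 − 4.05 = -3.09; fold change = 2^3.09 = 8.515
AT3G53489: ΔΔCt = (35.86−20.01) − (32.05−19.38) = 15.85 − 12.67 = 3.18; fold change = 2^-3.18 = 0.110
AT5G29679: ΔΔCt = (34.37−20.01) − (29.93−19.38) = 14.36 − 10.55 = 3.81; fold change = 2^-3.81 = 0.071
AT5G29679 has the largest |ΔΔCt| = 3.81.

0.071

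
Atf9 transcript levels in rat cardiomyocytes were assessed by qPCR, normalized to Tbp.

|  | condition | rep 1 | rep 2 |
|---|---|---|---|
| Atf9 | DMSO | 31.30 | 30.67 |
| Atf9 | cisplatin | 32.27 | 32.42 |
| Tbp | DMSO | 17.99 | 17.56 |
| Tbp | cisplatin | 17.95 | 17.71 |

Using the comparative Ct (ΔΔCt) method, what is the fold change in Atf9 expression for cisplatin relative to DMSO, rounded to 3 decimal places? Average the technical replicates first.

0.405

Mean Ct: Atf9 DMSO 30.985; Atf9 cisplatin 32.345; Tbp DMSO 17.775; Tbp cisplatin 17.830
ΔCt(DMSO) = 30.985 − 17.775 = 13.210
ΔCt(cisplatin) = 32.345 − 17.830 = 14.515
ΔΔCt = 14.515 − 13.210 = 1.305
Fold change = 2^(−1.305) = 0.4047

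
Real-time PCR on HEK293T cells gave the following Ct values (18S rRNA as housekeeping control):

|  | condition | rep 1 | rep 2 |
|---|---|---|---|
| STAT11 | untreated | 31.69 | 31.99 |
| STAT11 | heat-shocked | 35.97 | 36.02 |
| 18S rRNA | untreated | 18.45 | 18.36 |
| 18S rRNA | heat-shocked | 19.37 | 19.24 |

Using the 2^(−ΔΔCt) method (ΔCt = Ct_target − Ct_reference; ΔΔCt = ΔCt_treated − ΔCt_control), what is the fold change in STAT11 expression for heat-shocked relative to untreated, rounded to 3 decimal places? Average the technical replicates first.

Mean Ct: STAT11 untreated 31.840; STAT11 heat-shocked 35.995; 18S rRNA untreated 18.405; 18S rRNA heat-shocked 19.305
ΔCt(untreated) = 31.840 − 18.405 = 13.435
ΔCt(heat-shocked) = 35.995 − 19.305 = 16.690
ΔΔCt = 16.690 − 13.435 = 3.255
Fold change = 2^(−3.255) = 0.1047

0.105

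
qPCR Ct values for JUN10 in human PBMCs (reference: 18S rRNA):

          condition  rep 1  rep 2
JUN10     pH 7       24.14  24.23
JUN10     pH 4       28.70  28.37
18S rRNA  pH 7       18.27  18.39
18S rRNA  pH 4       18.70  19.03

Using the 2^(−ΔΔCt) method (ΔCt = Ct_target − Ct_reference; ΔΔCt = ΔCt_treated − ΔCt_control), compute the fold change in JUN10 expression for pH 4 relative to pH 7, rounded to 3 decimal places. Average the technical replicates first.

Mean Ct: JUN10 pH 7 24.185; JUN10 pH 4 28.535; 18S rRNA pH 7 18.330; 18S rRNA pH 4 18.865
ΔCt(pH 7) = 24.185 − 18.330 = 5.855
ΔCt(pH 4) = 28.535 − 18.865 = 9.670
ΔΔCt = 9.670 − 5.855 = 3.815
Fold change = 2^(−3.815) = 0.0711

0.071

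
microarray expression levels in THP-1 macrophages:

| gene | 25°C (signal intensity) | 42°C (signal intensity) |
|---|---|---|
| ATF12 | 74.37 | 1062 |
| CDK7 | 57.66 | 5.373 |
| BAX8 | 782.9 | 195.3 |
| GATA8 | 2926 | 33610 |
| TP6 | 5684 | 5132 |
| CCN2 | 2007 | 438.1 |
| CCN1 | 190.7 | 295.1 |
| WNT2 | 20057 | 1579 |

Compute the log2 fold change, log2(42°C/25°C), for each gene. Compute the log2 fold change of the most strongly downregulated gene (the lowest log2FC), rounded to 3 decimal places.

log2(1062/74.37) = 3.836  (ATF12)
log2(5.373/57.66) = -3.424  (CDK7)
log2(195.3/782.9) = -2.003  (BAX8)
log2(33610/2926) = 3.522  (GATA8)
log2(5132/5684) = -0.147  (TP6)
log2(438.1/2007) = -2.196  (CCN2)
log2(295.1/190.7) = 0.630  (CCN1)
log2(1579/20057) = -3.667  (WNT2)
WNT2 is most strongly downregulated.

-3.667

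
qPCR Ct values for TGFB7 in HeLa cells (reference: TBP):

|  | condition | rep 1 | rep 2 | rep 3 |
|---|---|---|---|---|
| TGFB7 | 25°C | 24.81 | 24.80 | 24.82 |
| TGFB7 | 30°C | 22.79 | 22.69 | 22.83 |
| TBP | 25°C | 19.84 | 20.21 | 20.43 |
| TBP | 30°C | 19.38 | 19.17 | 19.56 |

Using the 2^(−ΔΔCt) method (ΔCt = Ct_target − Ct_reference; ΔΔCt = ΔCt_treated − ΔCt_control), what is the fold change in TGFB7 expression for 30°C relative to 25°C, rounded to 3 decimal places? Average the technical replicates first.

Mean Ct: TGFB7 25°C 24.810; TGFB7 30°C 22.770; TBP 25°C 20.160; TBP 30°C 19.370
ΔCt(25°C) = 24.810 − 20.160 = 4.650
ΔCt(30°C) = 22.770 − 19.370 = 3.400
ΔΔCt = 3.400 − 4.650 = -1.250
Fold change = 2^(−(-1.250)) = 2^1.250 = 2.3784

2.378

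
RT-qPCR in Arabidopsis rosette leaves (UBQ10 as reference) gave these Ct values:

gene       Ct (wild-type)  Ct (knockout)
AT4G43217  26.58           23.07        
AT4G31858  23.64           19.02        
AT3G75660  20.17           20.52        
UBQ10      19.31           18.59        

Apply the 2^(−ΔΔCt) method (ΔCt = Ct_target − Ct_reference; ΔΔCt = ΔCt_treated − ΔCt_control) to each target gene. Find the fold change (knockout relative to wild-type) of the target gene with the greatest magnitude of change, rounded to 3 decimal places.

AT4G43217: ΔΔCt = (23.07−18.59) − (26.58−19.31) = 4.48 − 7.27 = -2.79; fold change = 2^2.79 = 6.916
AT4G31858: ΔΔCt = (19.02−18.59) − (23.64−19.31) = 0.43 − 4.33 = -3.90; fold change = 2^3.90 = 14.929
AT3G75660: ΔΔCt = (20.52−18.59) − (20.17−19.31) = 1.93 − 0.86 = 1.07; fold change = 2^-1.07 = 0.476
AT4G31858 has the largest |ΔΔCt| = 3.90.

14.929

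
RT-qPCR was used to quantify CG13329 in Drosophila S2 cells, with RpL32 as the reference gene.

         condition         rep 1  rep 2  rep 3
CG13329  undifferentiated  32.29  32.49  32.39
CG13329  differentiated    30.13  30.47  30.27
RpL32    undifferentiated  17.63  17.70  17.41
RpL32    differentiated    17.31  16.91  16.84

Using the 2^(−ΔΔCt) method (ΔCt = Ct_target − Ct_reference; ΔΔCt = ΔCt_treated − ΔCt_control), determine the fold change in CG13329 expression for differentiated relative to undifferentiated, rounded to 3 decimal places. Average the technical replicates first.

Mean Ct: CG13329 undifferentiated 32.390; CG13329 differentiated 30.290; RpL32 undifferentiated 17.580; RpL32 differentiated 17.020
ΔCt(undifferentiated) = 32.390 − 17.580 = 14.810
ΔCt(differentiated) = 30.290 − 17.020 = 13.270
ΔΔCt = 13.270 − 14.810 = -1.540
Fold change = 2^(−(-1.540)) = 2^1.540 = 2.9079

2.908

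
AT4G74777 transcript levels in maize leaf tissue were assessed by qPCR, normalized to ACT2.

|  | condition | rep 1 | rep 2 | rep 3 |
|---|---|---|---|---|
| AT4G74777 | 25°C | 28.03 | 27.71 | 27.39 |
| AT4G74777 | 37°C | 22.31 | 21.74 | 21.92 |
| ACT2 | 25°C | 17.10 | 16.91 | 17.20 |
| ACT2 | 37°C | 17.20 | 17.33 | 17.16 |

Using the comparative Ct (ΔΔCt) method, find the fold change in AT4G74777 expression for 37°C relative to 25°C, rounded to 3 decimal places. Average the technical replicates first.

58.892

Mean Ct: AT4G74777 25°C 27.710; AT4G74777 37°C 21.990; ACT2 25°C 17.070; ACT2 37°C 17.230
ΔCt(25°C) = 27.710 − 17.070 = 10.640
ΔCt(37°C) = 21.990 − 17.230 = 4.760
ΔΔCt = 4.760 − 10.640 = -5.880
Fold change = 2^(−(-5.880)) = 2^5.880 = 58.8920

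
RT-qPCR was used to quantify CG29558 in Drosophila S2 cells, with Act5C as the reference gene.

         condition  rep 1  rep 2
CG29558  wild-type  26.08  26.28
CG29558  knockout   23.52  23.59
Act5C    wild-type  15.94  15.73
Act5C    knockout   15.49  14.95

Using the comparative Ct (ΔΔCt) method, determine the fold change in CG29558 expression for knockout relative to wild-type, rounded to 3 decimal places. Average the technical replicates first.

4.028

Mean Ct: CG29558 wild-type 26.180; CG29558 knockout 23.555; Act5C wild-type 15.835; Act5C knockout 15.220
ΔCt(wild-type) = 26.180 − 15.835 = 10.345
ΔCt(knockout) = 23.555 − 15.220 = 8.335
ΔΔCt = 8.335 − 10.345 = -2.010
Fold change = 2^(−(-2.010)) = 2^2.010 = 4.0278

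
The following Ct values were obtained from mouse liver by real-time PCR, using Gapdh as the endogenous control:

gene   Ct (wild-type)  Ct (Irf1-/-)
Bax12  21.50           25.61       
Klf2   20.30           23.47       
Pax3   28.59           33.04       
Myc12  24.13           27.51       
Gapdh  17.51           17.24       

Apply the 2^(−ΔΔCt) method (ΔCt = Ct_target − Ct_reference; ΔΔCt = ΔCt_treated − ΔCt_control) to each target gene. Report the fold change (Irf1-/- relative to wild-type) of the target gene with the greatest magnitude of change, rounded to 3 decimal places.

Bax12: ΔΔCt = (25.61−17.24) − (21.50−17.51) = 8.37 − 3.99 = 4.38; fold change = 2^-4.38 = 0.048
Klf2: ΔΔCt = (23.47−17.24) − (20.30−17.51) = 6.23 − 2.79 = 3.44; fold change = 2^-3.44 = 0.092
Pax3: ΔΔCt = (33.04−17.24) − (28.59−17.51) = 15.80 − 11.08 = 4.72; fold change = 2^-4.72 = 0.038
Myc12: ΔΔCt = (27.51−17.24) − (24.13−17.51) = 10.27 − 6.62 = 3.65; fold change = 2^-3.65 = 0.080
Pax3 has the largest |ΔΔCt| = 4.72.

0.038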